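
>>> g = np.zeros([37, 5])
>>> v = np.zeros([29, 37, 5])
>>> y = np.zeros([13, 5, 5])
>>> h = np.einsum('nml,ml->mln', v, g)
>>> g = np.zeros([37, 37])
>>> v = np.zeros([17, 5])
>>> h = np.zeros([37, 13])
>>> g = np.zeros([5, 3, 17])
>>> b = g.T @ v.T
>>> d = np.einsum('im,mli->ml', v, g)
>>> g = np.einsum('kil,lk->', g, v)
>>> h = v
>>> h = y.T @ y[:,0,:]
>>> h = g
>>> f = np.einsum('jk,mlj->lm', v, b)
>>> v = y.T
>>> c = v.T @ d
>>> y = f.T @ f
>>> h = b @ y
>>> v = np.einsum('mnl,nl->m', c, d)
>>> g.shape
()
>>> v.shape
(13,)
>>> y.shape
(17, 17)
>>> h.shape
(17, 3, 17)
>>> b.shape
(17, 3, 17)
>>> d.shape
(5, 3)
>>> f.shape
(3, 17)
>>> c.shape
(13, 5, 3)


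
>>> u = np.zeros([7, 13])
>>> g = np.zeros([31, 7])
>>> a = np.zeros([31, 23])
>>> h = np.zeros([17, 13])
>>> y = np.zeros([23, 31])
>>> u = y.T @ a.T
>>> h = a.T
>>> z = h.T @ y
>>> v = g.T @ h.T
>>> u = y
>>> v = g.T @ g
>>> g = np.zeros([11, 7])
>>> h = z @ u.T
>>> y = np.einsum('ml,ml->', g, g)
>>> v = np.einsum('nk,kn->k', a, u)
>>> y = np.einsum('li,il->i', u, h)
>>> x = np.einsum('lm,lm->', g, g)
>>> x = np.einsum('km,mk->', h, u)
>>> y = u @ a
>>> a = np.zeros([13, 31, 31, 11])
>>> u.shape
(23, 31)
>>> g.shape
(11, 7)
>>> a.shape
(13, 31, 31, 11)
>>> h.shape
(31, 23)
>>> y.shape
(23, 23)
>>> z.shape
(31, 31)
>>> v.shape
(23,)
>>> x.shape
()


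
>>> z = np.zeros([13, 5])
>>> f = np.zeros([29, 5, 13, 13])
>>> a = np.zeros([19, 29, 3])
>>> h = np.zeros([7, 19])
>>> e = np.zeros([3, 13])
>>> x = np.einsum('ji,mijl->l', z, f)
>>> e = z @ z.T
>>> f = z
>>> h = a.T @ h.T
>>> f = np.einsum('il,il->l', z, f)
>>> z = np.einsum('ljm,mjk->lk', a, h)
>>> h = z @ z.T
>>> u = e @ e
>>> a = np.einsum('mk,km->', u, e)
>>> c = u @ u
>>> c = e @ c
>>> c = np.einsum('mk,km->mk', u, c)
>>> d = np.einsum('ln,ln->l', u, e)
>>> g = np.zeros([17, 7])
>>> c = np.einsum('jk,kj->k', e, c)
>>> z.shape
(19, 7)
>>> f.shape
(5,)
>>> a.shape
()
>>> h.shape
(19, 19)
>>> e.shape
(13, 13)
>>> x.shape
(13,)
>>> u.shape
(13, 13)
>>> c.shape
(13,)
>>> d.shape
(13,)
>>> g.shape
(17, 7)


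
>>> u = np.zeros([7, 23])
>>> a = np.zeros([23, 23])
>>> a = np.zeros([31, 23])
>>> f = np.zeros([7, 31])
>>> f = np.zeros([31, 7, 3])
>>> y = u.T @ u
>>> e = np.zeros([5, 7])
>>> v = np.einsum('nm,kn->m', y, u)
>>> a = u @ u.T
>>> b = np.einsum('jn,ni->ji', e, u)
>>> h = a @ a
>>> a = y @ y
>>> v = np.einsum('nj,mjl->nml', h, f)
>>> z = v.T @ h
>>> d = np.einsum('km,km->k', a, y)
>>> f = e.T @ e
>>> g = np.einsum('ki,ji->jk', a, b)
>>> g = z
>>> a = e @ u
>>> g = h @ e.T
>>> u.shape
(7, 23)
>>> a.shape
(5, 23)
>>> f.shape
(7, 7)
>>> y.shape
(23, 23)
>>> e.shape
(5, 7)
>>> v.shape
(7, 31, 3)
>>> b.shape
(5, 23)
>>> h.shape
(7, 7)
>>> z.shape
(3, 31, 7)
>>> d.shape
(23,)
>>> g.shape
(7, 5)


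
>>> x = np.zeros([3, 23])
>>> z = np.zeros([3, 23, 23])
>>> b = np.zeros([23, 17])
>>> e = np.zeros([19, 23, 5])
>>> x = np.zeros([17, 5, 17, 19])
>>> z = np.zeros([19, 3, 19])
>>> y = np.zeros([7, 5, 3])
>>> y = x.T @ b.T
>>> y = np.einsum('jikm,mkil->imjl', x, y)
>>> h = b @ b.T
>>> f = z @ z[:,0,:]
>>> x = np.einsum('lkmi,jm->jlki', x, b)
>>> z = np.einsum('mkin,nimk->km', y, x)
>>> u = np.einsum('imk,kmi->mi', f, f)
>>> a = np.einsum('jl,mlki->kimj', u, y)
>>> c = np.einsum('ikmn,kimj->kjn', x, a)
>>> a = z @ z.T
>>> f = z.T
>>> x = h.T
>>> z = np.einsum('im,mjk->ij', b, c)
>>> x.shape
(23, 23)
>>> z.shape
(23, 3)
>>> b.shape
(23, 17)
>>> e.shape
(19, 23, 5)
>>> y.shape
(5, 19, 17, 23)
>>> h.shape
(23, 23)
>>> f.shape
(5, 19)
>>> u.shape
(3, 19)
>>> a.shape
(19, 19)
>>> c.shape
(17, 3, 19)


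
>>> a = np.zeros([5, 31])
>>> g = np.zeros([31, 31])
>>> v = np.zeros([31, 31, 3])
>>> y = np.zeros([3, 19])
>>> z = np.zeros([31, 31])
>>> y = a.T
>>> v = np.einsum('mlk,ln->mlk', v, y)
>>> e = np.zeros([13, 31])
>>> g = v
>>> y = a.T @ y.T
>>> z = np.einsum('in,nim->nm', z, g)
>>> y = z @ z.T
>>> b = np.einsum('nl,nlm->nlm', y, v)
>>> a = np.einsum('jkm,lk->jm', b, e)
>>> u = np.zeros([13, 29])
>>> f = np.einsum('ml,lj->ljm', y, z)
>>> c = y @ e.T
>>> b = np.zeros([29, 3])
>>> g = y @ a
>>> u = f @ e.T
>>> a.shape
(31, 3)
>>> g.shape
(31, 3)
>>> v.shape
(31, 31, 3)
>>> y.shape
(31, 31)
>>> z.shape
(31, 3)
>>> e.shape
(13, 31)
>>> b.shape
(29, 3)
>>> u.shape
(31, 3, 13)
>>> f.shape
(31, 3, 31)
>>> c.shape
(31, 13)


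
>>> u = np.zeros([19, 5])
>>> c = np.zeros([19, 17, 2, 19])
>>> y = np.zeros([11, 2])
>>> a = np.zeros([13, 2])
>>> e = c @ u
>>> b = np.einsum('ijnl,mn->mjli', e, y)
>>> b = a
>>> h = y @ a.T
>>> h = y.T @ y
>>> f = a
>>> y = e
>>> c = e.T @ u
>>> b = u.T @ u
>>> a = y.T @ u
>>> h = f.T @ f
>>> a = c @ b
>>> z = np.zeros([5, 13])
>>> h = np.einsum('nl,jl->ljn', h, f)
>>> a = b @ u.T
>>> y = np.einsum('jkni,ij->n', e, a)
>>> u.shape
(19, 5)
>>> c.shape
(5, 2, 17, 5)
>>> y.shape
(2,)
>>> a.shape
(5, 19)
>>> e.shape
(19, 17, 2, 5)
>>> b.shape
(5, 5)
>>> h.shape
(2, 13, 2)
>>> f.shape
(13, 2)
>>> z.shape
(5, 13)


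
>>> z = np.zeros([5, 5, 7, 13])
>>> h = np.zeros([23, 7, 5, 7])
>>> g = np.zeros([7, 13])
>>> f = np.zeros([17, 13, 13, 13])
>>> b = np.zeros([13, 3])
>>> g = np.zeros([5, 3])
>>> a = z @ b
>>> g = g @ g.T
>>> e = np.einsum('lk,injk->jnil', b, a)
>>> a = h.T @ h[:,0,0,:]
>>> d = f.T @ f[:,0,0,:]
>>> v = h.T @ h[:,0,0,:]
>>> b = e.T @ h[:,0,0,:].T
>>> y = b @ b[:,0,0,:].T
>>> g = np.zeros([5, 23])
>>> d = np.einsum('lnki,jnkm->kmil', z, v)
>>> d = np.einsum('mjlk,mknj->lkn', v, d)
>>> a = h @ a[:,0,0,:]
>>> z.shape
(5, 5, 7, 13)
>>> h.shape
(23, 7, 5, 7)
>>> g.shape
(5, 23)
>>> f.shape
(17, 13, 13, 13)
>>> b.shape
(13, 5, 5, 23)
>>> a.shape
(23, 7, 5, 7)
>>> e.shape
(7, 5, 5, 13)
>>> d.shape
(7, 7, 13)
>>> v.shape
(7, 5, 7, 7)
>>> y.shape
(13, 5, 5, 13)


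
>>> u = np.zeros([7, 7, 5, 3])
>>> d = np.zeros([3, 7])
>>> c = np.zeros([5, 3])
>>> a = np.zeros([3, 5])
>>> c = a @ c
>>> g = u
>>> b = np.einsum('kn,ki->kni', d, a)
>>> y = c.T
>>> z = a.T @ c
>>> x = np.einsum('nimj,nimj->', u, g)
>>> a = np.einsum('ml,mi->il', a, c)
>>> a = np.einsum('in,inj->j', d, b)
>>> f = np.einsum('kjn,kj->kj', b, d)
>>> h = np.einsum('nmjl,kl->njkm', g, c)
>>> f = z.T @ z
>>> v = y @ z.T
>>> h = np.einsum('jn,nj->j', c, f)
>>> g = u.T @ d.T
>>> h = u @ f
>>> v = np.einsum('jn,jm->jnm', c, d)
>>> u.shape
(7, 7, 5, 3)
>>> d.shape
(3, 7)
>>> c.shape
(3, 3)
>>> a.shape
(5,)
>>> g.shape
(3, 5, 7, 3)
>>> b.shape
(3, 7, 5)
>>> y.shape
(3, 3)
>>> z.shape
(5, 3)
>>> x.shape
()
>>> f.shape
(3, 3)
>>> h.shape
(7, 7, 5, 3)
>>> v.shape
(3, 3, 7)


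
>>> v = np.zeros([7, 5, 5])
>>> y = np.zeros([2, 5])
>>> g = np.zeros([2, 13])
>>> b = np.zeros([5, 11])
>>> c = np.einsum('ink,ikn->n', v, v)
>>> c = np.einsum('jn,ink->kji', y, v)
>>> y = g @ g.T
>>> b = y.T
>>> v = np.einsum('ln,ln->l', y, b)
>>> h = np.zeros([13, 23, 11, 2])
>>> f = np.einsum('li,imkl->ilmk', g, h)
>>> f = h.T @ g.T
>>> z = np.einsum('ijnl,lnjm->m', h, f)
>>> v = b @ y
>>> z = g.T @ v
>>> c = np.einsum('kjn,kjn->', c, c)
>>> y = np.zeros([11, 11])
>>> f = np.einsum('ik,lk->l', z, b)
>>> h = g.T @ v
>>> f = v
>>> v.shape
(2, 2)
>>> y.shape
(11, 11)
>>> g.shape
(2, 13)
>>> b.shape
(2, 2)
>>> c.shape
()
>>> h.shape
(13, 2)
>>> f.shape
(2, 2)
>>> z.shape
(13, 2)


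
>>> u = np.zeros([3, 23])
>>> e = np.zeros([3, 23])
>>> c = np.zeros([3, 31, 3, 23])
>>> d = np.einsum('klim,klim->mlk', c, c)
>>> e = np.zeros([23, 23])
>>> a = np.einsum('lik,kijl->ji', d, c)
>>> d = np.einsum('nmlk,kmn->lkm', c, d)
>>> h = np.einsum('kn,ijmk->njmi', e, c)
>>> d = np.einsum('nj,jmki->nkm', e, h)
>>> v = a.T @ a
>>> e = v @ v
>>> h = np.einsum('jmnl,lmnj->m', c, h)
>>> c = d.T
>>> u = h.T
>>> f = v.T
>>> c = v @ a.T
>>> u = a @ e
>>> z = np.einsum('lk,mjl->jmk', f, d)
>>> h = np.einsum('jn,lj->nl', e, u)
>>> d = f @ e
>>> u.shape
(3, 31)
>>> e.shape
(31, 31)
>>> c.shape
(31, 3)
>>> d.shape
(31, 31)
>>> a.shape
(3, 31)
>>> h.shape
(31, 3)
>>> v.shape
(31, 31)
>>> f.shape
(31, 31)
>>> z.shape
(3, 23, 31)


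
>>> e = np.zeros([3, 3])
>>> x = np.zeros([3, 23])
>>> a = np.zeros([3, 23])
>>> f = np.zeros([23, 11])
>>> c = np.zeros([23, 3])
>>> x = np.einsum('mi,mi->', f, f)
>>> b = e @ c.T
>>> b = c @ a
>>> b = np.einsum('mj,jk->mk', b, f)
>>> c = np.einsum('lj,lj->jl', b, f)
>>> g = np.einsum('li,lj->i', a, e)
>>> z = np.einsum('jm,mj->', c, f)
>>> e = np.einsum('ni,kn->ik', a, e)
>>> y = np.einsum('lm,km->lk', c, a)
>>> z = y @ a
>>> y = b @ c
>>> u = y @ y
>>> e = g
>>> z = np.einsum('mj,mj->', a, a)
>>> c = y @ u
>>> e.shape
(23,)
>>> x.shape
()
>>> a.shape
(3, 23)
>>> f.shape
(23, 11)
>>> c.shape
(23, 23)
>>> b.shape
(23, 11)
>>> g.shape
(23,)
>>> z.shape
()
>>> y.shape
(23, 23)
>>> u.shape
(23, 23)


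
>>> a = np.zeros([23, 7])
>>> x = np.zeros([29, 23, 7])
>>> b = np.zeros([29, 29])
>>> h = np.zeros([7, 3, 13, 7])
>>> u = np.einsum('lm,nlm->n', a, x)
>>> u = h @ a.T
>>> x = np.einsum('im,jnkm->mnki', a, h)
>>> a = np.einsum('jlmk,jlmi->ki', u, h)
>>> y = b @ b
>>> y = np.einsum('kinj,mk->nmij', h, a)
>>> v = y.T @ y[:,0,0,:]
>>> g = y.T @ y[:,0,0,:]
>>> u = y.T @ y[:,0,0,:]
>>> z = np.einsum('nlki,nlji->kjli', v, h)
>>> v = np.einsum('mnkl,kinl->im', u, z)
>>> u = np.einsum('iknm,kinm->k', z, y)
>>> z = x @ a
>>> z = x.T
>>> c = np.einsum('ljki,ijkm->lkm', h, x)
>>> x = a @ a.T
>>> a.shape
(23, 7)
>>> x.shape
(23, 23)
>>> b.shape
(29, 29)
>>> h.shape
(7, 3, 13, 7)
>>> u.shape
(13,)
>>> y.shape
(13, 23, 3, 7)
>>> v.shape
(13, 7)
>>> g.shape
(7, 3, 23, 7)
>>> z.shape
(23, 13, 3, 7)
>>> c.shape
(7, 13, 23)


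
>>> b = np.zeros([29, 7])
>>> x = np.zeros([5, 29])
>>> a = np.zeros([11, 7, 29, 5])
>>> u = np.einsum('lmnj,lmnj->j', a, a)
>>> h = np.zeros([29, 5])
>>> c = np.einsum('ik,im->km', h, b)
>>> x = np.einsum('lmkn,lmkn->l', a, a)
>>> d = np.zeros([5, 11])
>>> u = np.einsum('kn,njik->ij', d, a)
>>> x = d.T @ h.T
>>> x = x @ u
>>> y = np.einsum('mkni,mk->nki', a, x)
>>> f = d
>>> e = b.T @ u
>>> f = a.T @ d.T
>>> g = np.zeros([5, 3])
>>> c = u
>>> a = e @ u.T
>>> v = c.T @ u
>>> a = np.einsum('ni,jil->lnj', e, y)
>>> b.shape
(29, 7)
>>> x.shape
(11, 7)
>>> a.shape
(5, 7, 29)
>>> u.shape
(29, 7)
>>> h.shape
(29, 5)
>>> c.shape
(29, 7)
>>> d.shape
(5, 11)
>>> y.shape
(29, 7, 5)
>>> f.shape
(5, 29, 7, 5)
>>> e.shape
(7, 7)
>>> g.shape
(5, 3)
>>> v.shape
(7, 7)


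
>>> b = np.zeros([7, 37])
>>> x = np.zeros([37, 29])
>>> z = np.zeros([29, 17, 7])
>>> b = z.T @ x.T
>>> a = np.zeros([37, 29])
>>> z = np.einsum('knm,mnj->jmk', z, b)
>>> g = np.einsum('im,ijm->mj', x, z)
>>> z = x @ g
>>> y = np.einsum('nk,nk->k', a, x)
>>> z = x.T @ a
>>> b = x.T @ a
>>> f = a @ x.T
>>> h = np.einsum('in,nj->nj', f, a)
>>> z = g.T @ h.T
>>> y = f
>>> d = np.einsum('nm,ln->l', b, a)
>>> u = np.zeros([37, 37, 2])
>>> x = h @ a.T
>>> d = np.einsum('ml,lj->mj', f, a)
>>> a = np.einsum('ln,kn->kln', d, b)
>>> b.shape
(29, 29)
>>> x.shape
(37, 37)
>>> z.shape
(7, 37)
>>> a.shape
(29, 37, 29)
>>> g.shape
(29, 7)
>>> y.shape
(37, 37)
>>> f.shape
(37, 37)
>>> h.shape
(37, 29)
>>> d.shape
(37, 29)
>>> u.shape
(37, 37, 2)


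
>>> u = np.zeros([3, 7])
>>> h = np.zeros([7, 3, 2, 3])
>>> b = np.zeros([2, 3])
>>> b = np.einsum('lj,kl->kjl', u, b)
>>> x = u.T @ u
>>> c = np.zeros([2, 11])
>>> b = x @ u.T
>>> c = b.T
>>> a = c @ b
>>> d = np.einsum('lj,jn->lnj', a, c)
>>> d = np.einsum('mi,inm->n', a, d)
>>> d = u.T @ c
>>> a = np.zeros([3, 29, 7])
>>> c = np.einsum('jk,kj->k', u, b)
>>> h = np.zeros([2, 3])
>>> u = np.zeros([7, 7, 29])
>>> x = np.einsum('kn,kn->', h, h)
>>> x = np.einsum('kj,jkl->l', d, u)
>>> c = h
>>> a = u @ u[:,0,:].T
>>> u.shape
(7, 7, 29)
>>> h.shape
(2, 3)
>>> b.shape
(7, 3)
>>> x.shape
(29,)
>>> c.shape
(2, 3)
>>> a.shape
(7, 7, 7)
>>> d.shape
(7, 7)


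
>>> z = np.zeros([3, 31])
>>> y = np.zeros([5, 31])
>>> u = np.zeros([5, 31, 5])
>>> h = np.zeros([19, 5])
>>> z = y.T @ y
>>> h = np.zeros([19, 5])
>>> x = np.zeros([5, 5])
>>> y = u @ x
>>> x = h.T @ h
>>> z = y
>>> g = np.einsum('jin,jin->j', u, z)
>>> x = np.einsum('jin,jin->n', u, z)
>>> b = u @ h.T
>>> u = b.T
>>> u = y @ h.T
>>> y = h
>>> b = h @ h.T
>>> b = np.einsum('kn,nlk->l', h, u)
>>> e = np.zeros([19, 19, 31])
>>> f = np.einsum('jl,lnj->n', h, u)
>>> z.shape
(5, 31, 5)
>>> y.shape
(19, 5)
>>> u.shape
(5, 31, 19)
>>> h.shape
(19, 5)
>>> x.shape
(5,)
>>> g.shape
(5,)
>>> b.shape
(31,)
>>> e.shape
(19, 19, 31)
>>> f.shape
(31,)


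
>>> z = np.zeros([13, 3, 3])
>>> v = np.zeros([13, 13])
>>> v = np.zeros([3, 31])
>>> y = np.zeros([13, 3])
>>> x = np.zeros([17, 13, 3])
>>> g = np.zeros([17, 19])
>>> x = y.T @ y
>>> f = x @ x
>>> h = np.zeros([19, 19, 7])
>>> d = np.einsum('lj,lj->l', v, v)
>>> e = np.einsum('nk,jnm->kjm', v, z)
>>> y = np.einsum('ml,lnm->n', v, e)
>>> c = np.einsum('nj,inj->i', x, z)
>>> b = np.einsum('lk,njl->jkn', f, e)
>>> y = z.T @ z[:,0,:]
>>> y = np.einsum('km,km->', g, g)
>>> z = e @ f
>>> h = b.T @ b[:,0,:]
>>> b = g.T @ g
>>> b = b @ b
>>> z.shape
(31, 13, 3)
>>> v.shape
(3, 31)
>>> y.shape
()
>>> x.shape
(3, 3)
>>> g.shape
(17, 19)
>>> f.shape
(3, 3)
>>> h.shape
(31, 3, 31)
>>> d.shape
(3,)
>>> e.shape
(31, 13, 3)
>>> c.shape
(13,)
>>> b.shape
(19, 19)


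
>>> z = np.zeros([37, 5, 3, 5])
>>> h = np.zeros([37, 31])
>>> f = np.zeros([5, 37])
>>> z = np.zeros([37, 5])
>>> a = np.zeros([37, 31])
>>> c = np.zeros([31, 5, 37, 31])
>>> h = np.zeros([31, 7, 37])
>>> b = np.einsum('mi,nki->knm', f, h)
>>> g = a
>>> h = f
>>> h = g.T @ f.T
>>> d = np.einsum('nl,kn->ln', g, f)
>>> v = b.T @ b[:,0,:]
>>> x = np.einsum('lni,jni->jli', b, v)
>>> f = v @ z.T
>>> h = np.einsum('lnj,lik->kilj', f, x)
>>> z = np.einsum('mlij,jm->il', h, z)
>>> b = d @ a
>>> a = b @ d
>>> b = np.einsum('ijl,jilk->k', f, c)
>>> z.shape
(5, 7)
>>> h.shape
(5, 7, 5, 37)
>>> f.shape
(5, 31, 37)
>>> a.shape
(31, 37)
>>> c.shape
(31, 5, 37, 31)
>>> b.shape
(31,)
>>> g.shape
(37, 31)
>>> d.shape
(31, 37)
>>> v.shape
(5, 31, 5)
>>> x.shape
(5, 7, 5)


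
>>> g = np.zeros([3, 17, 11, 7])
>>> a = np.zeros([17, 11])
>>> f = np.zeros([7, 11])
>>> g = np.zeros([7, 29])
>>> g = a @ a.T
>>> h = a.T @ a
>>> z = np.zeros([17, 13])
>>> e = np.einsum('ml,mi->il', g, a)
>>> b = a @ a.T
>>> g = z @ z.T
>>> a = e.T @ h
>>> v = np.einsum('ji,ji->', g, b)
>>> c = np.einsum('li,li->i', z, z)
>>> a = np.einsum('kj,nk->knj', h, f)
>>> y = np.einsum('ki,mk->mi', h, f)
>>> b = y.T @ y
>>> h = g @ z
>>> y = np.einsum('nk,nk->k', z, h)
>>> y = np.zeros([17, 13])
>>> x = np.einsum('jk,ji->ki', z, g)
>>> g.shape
(17, 17)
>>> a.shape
(11, 7, 11)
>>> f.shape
(7, 11)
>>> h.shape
(17, 13)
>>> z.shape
(17, 13)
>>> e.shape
(11, 17)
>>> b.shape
(11, 11)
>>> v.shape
()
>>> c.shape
(13,)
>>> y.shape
(17, 13)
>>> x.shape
(13, 17)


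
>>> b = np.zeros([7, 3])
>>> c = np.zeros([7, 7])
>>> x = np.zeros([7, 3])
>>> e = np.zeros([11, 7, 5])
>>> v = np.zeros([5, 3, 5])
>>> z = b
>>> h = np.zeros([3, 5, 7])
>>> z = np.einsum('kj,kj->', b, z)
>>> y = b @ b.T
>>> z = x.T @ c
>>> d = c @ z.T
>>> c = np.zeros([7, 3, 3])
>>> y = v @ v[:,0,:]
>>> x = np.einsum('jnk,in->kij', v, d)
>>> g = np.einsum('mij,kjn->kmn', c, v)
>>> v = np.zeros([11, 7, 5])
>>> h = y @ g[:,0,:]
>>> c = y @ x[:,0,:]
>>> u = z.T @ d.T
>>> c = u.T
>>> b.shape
(7, 3)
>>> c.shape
(7, 7)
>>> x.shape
(5, 7, 5)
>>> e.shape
(11, 7, 5)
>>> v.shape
(11, 7, 5)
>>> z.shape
(3, 7)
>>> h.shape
(5, 3, 5)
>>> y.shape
(5, 3, 5)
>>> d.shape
(7, 3)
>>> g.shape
(5, 7, 5)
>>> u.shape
(7, 7)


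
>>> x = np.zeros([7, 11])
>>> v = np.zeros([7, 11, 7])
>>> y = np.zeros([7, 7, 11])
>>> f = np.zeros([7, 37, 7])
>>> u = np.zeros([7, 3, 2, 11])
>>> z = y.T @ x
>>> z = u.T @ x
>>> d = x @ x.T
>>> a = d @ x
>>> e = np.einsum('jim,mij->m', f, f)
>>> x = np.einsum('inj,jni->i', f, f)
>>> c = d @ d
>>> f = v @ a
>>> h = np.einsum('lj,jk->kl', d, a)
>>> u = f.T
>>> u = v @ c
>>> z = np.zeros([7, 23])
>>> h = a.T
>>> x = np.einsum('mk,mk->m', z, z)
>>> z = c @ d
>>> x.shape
(7,)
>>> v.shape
(7, 11, 7)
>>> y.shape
(7, 7, 11)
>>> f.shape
(7, 11, 11)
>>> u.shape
(7, 11, 7)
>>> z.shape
(7, 7)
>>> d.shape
(7, 7)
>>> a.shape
(7, 11)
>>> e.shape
(7,)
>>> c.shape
(7, 7)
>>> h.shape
(11, 7)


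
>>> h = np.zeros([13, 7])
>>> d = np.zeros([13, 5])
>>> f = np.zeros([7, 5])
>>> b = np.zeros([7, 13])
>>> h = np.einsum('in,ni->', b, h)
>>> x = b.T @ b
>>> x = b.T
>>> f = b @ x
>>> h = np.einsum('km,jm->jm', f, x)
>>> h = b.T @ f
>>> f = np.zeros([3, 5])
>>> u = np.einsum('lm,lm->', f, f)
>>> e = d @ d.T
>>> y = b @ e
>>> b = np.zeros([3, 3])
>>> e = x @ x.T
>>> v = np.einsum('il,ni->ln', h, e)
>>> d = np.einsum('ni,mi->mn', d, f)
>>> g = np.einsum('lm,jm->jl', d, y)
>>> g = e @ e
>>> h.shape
(13, 7)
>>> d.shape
(3, 13)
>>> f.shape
(3, 5)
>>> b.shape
(3, 3)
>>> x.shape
(13, 7)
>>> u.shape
()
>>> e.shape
(13, 13)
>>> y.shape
(7, 13)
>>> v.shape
(7, 13)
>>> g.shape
(13, 13)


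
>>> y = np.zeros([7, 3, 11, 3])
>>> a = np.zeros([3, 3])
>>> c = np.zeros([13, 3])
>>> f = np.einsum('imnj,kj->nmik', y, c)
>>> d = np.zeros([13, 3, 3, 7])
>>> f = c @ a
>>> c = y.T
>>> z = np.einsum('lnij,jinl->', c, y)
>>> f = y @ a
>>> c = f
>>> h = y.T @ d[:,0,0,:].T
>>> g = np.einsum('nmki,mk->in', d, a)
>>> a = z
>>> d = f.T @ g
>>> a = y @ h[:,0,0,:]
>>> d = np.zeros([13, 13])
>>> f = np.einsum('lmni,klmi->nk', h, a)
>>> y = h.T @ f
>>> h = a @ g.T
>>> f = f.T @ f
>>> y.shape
(13, 3, 11, 7)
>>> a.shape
(7, 3, 11, 13)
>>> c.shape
(7, 3, 11, 3)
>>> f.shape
(7, 7)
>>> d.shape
(13, 13)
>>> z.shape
()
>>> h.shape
(7, 3, 11, 7)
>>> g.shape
(7, 13)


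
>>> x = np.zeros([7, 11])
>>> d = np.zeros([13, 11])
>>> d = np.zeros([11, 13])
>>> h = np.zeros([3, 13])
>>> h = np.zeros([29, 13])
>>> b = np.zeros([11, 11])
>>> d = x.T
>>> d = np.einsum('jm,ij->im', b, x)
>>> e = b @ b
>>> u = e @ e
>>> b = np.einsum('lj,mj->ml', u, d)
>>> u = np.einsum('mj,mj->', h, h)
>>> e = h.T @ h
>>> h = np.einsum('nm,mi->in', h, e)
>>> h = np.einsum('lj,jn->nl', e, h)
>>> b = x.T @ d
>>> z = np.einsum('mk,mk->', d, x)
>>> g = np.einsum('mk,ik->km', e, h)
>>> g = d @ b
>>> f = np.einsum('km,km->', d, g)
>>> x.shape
(7, 11)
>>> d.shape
(7, 11)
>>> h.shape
(29, 13)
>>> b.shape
(11, 11)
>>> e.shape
(13, 13)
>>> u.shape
()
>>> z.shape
()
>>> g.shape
(7, 11)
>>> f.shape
()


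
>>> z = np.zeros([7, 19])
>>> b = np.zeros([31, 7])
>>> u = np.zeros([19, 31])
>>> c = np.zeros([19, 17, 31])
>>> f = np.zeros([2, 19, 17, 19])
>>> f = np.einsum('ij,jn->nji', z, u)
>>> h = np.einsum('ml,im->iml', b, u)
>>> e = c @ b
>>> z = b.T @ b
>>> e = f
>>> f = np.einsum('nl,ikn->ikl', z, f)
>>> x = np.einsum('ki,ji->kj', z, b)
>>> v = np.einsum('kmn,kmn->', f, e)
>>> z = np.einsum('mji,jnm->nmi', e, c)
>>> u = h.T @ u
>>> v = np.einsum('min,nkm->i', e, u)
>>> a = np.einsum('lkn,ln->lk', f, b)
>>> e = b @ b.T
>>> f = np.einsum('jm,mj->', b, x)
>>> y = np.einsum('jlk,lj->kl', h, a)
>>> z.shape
(17, 31, 7)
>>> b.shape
(31, 7)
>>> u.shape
(7, 31, 31)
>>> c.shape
(19, 17, 31)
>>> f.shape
()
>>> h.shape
(19, 31, 7)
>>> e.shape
(31, 31)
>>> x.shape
(7, 31)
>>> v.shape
(19,)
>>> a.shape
(31, 19)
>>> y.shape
(7, 31)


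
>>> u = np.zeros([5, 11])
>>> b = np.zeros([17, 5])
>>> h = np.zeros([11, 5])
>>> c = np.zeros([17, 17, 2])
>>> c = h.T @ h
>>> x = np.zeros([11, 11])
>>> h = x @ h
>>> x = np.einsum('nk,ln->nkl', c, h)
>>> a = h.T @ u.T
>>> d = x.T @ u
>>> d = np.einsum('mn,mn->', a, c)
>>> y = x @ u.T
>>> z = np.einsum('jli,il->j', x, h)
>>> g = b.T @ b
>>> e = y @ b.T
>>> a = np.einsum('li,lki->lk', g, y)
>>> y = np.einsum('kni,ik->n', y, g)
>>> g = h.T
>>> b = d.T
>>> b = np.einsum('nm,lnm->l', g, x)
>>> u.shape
(5, 11)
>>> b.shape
(5,)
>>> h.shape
(11, 5)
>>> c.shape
(5, 5)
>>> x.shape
(5, 5, 11)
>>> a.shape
(5, 5)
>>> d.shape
()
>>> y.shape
(5,)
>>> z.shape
(5,)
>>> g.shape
(5, 11)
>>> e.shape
(5, 5, 17)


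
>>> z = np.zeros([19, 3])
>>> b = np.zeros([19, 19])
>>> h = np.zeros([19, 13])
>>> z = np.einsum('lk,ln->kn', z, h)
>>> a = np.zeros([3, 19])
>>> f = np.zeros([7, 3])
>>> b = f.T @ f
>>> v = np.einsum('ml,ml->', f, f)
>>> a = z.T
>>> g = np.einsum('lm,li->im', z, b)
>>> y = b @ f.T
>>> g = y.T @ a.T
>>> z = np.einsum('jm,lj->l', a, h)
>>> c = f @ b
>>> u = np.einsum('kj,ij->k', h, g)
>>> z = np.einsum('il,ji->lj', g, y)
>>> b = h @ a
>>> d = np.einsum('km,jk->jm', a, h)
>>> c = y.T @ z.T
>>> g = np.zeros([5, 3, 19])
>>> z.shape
(13, 3)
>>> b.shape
(19, 3)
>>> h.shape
(19, 13)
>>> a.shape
(13, 3)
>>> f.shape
(7, 3)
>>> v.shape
()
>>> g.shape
(5, 3, 19)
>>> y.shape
(3, 7)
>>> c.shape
(7, 13)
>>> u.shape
(19,)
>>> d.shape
(19, 3)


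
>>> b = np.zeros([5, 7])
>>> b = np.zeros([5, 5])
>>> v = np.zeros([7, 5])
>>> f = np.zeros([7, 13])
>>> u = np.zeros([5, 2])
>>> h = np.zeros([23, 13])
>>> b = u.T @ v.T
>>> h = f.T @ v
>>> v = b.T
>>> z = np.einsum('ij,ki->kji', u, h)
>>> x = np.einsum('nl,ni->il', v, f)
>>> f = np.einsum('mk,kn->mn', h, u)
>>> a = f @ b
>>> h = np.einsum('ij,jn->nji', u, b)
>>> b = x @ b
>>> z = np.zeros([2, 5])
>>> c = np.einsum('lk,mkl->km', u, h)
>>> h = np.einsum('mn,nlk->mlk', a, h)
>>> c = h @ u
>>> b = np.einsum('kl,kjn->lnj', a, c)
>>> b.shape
(7, 2, 2)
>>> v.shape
(7, 2)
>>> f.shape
(13, 2)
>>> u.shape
(5, 2)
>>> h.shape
(13, 2, 5)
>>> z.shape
(2, 5)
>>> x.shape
(13, 2)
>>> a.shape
(13, 7)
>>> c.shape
(13, 2, 2)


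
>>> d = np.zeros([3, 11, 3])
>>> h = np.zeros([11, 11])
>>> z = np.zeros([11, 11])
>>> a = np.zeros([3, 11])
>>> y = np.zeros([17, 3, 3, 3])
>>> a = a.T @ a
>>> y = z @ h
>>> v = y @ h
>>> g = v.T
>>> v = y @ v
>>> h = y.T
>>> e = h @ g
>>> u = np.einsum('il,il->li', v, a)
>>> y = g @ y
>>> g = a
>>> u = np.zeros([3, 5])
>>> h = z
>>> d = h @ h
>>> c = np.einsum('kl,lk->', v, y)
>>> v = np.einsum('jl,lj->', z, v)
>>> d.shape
(11, 11)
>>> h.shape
(11, 11)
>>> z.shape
(11, 11)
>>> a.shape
(11, 11)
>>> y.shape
(11, 11)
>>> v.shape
()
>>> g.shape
(11, 11)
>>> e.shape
(11, 11)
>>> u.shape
(3, 5)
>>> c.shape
()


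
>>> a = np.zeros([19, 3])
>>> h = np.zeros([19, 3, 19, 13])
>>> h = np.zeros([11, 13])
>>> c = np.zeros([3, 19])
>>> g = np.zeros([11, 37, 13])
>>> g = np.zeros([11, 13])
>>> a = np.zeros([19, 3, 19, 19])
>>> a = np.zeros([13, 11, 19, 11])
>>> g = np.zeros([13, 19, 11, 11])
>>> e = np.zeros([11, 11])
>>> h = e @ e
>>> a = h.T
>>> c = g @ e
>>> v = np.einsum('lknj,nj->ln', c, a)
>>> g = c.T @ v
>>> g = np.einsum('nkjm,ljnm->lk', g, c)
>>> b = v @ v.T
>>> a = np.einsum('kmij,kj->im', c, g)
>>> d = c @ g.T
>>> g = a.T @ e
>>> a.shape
(11, 19)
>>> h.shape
(11, 11)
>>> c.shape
(13, 19, 11, 11)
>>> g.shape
(19, 11)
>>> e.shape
(11, 11)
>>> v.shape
(13, 11)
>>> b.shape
(13, 13)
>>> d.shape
(13, 19, 11, 13)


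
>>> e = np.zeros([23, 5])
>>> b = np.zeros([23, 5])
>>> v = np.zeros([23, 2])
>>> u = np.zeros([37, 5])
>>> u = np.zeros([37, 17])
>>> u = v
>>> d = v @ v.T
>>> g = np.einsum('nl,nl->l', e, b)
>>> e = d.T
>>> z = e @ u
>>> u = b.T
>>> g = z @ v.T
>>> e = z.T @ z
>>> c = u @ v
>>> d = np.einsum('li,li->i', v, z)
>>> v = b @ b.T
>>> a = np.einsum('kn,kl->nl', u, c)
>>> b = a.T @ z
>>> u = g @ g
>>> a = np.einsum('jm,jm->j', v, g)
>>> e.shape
(2, 2)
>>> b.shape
(2, 2)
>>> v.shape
(23, 23)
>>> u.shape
(23, 23)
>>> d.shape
(2,)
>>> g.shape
(23, 23)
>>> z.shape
(23, 2)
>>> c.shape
(5, 2)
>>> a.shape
(23,)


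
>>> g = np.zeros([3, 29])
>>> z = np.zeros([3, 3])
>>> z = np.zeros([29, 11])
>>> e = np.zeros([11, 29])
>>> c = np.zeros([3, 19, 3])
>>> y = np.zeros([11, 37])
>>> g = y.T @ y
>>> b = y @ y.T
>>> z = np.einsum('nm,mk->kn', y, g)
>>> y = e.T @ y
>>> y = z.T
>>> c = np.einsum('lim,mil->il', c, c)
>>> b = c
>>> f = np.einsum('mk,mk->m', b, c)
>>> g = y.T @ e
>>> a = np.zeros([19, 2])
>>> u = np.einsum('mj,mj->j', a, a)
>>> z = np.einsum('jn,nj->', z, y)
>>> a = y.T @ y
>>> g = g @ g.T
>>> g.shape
(37, 37)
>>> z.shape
()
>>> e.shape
(11, 29)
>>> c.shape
(19, 3)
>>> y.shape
(11, 37)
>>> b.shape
(19, 3)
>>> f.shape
(19,)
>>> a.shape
(37, 37)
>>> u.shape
(2,)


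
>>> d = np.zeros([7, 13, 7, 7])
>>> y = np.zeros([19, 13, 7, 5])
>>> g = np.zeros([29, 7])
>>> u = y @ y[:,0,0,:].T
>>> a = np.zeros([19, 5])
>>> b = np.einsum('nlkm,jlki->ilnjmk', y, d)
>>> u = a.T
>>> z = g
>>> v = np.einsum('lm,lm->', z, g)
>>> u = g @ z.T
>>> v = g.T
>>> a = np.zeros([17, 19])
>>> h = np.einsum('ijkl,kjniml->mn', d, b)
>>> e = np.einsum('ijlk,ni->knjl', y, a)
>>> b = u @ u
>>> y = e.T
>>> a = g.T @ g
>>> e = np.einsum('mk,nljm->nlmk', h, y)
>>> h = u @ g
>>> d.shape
(7, 13, 7, 7)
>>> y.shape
(7, 13, 17, 5)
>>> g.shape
(29, 7)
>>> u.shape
(29, 29)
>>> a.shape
(7, 7)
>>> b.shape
(29, 29)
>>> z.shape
(29, 7)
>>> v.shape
(7, 29)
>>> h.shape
(29, 7)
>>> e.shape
(7, 13, 5, 19)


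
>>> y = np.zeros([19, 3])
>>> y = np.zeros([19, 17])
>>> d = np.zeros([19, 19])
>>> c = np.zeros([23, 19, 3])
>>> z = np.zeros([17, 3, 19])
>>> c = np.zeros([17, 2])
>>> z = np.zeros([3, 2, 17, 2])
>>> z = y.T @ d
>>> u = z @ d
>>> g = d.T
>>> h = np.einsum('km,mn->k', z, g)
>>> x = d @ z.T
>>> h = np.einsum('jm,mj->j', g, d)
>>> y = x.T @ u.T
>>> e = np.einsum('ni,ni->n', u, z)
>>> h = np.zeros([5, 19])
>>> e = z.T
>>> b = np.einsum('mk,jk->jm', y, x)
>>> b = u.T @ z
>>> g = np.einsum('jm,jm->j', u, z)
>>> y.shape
(17, 17)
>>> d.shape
(19, 19)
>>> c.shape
(17, 2)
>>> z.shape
(17, 19)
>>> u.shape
(17, 19)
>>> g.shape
(17,)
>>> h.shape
(5, 19)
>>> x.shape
(19, 17)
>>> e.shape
(19, 17)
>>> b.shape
(19, 19)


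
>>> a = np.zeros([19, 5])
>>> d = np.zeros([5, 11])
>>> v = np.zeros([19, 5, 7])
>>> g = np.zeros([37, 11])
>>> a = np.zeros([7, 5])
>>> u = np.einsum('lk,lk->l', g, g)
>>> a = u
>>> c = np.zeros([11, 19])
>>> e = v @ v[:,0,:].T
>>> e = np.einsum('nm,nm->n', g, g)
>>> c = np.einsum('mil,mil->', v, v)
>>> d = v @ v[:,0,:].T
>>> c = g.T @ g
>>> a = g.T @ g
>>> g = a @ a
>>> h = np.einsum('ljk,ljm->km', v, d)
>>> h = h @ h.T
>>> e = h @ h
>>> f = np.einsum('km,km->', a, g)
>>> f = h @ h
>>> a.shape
(11, 11)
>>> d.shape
(19, 5, 19)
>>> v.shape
(19, 5, 7)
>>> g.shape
(11, 11)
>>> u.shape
(37,)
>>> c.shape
(11, 11)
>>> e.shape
(7, 7)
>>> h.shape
(7, 7)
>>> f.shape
(7, 7)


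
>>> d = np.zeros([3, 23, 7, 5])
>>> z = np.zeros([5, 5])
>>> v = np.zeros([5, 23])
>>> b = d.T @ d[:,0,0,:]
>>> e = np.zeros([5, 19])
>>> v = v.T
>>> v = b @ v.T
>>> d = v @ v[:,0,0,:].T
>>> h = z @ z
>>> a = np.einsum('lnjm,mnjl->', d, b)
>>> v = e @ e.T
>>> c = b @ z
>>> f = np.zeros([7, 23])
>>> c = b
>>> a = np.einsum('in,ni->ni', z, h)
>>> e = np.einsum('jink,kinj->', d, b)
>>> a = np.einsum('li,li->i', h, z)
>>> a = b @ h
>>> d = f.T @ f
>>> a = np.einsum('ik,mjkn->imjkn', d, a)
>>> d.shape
(23, 23)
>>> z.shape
(5, 5)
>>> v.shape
(5, 5)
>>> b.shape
(5, 7, 23, 5)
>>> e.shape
()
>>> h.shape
(5, 5)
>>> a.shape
(23, 5, 7, 23, 5)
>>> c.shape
(5, 7, 23, 5)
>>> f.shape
(7, 23)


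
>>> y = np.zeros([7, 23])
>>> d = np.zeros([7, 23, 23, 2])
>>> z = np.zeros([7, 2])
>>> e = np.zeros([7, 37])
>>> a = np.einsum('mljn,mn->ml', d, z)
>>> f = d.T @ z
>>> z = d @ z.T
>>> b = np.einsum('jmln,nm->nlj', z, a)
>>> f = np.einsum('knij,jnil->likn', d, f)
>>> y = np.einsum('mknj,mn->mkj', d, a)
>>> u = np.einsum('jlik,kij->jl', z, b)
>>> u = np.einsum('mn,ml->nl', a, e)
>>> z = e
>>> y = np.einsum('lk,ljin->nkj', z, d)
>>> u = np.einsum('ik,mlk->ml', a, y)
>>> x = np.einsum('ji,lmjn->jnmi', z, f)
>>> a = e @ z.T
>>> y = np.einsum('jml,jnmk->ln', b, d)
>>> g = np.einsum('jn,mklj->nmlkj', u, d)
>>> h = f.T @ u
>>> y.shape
(7, 23)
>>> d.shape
(7, 23, 23, 2)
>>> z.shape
(7, 37)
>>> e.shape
(7, 37)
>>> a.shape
(7, 7)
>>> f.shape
(2, 23, 7, 23)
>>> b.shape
(7, 23, 7)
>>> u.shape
(2, 37)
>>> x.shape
(7, 23, 23, 37)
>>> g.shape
(37, 7, 23, 23, 2)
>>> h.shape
(23, 7, 23, 37)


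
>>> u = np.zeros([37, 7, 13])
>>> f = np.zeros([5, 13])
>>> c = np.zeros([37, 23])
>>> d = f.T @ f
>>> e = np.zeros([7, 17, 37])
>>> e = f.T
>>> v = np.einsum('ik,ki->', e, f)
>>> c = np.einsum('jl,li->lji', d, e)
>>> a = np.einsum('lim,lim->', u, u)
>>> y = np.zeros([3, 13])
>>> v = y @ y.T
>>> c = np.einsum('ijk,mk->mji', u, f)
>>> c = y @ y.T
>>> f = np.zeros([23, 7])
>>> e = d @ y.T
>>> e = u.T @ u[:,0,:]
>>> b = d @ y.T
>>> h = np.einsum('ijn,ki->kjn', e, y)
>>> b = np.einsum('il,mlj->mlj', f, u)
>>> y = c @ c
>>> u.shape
(37, 7, 13)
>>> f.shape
(23, 7)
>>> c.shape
(3, 3)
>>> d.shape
(13, 13)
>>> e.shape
(13, 7, 13)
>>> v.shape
(3, 3)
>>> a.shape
()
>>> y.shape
(3, 3)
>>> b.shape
(37, 7, 13)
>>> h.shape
(3, 7, 13)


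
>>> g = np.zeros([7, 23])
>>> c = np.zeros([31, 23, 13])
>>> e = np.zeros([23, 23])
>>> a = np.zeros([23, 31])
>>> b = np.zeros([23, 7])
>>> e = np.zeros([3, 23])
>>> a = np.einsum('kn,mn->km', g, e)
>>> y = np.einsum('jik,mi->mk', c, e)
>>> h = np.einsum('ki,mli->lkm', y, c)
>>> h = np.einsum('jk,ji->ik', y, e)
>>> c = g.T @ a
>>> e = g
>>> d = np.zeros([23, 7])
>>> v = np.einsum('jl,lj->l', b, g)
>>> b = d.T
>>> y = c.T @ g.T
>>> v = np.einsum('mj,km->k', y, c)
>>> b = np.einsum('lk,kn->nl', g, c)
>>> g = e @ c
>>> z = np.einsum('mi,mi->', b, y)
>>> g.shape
(7, 3)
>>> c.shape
(23, 3)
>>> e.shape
(7, 23)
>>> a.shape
(7, 3)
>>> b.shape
(3, 7)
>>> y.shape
(3, 7)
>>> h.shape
(23, 13)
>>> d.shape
(23, 7)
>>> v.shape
(23,)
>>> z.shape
()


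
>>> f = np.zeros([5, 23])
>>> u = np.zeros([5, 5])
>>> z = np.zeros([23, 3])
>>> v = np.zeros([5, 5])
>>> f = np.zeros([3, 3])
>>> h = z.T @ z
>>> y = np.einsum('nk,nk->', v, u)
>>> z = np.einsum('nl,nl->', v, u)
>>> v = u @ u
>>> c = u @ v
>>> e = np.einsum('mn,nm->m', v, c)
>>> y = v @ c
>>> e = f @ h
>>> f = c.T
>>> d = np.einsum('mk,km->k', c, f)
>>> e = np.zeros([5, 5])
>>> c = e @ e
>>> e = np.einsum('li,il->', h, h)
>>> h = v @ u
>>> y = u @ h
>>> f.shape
(5, 5)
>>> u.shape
(5, 5)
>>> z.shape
()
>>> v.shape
(5, 5)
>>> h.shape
(5, 5)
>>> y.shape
(5, 5)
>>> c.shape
(5, 5)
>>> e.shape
()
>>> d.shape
(5,)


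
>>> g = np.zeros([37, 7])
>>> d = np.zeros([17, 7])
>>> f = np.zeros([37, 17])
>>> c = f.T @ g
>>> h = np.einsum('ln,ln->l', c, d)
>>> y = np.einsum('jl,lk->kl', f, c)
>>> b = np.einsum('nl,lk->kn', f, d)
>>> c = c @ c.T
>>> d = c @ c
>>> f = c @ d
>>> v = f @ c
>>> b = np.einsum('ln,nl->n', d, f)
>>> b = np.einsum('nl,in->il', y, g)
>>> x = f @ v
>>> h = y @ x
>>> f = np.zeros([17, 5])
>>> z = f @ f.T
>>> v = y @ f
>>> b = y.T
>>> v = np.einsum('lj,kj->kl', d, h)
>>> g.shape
(37, 7)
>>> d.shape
(17, 17)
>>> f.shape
(17, 5)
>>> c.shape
(17, 17)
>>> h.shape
(7, 17)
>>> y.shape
(7, 17)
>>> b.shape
(17, 7)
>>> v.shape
(7, 17)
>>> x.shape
(17, 17)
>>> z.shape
(17, 17)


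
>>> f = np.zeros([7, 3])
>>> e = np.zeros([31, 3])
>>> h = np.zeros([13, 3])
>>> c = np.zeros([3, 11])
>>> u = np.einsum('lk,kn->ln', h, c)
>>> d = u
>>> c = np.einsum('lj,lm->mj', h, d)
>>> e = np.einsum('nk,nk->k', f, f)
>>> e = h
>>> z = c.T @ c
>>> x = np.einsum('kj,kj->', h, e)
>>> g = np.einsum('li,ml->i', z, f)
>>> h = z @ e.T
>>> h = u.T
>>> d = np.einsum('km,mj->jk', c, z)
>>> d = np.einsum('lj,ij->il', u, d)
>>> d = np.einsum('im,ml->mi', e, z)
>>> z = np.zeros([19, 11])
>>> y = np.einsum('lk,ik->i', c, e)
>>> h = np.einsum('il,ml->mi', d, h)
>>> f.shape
(7, 3)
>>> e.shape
(13, 3)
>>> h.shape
(11, 3)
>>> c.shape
(11, 3)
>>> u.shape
(13, 11)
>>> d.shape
(3, 13)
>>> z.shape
(19, 11)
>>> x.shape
()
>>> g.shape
(3,)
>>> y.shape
(13,)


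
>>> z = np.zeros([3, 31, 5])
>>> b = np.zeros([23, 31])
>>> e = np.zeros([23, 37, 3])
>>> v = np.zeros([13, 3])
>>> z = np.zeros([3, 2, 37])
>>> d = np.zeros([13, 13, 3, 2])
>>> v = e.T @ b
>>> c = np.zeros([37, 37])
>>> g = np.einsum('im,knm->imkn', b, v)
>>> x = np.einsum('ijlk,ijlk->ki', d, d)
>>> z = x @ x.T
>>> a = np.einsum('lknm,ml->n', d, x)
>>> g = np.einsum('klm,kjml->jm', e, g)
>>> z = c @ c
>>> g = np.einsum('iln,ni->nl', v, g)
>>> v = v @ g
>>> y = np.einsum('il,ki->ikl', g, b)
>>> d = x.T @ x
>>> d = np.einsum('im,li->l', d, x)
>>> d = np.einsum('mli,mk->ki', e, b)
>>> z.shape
(37, 37)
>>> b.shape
(23, 31)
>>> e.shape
(23, 37, 3)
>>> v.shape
(3, 37, 37)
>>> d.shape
(31, 3)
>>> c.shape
(37, 37)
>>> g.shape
(31, 37)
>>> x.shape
(2, 13)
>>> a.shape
(3,)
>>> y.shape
(31, 23, 37)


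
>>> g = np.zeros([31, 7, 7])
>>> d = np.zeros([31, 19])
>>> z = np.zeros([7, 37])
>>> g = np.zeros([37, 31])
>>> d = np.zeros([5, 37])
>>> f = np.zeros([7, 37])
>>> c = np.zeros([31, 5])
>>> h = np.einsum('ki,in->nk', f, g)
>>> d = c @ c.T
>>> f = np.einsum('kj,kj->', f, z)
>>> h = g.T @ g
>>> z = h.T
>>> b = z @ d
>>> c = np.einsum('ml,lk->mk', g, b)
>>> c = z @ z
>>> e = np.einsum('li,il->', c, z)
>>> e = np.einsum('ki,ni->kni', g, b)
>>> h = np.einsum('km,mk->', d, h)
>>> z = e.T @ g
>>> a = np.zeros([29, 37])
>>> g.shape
(37, 31)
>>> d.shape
(31, 31)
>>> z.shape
(31, 31, 31)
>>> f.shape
()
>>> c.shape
(31, 31)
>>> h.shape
()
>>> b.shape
(31, 31)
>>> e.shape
(37, 31, 31)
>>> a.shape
(29, 37)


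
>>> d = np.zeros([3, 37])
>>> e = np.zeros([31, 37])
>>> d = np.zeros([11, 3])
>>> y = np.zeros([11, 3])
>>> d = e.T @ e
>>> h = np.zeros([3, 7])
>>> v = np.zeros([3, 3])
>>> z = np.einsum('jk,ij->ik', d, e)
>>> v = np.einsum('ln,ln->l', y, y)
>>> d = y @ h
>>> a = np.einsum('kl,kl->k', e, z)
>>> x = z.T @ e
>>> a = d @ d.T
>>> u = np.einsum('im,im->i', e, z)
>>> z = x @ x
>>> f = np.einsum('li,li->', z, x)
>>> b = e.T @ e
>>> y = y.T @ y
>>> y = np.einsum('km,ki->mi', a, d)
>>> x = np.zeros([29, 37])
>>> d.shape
(11, 7)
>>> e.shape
(31, 37)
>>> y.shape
(11, 7)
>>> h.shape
(3, 7)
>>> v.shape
(11,)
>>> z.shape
(37, 37)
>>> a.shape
(11, 11)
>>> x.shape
(29, 37)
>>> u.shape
(31,)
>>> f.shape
()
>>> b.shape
(37, 37)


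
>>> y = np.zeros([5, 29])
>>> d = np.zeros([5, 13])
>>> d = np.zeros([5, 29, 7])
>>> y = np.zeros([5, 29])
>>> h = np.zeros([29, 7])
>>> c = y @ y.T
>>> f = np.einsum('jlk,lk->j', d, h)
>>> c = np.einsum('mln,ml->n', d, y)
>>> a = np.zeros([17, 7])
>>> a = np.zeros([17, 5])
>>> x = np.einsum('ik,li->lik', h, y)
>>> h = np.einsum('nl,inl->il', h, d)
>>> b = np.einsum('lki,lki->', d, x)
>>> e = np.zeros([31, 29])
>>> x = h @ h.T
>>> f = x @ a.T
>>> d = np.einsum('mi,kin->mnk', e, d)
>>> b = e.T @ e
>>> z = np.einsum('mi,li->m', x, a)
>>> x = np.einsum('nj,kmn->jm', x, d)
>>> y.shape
(5, 29)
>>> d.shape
(31, 7, 5)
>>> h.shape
(5, 7)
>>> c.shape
(7,)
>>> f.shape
(5, 17)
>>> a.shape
(17, 5)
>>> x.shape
(5, 7)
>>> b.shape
(29, 29)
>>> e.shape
(31, 29)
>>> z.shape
(5,)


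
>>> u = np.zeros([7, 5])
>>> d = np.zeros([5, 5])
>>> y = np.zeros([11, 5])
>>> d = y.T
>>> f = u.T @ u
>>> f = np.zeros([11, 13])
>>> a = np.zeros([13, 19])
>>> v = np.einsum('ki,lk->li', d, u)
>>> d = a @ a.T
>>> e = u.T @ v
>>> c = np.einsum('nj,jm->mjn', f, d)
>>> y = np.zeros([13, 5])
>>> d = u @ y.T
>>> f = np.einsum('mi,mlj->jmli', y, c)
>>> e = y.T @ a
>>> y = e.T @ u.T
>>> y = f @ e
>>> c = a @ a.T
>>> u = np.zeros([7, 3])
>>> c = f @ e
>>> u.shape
(7, 3)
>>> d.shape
(7, 13)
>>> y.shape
(11, 13, 13, 19)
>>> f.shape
(11, 13, 13, 5)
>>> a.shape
(13, 19)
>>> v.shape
(7, 11)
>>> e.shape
(5, 19)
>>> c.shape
(11, 13, 13, 19)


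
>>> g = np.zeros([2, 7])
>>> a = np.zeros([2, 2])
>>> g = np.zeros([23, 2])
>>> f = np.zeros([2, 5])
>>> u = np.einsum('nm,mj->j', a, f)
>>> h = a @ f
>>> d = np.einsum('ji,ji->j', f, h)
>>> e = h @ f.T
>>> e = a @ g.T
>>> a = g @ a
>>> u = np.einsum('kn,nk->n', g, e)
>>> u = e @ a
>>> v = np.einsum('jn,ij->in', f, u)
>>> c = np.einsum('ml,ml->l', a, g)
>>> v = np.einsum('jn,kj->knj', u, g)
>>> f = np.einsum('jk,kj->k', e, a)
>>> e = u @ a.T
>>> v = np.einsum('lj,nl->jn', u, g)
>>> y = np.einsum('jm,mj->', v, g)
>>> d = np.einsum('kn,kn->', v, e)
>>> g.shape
(23, 2)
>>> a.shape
(23, 2)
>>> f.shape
(23,)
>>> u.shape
(2, 2)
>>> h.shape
(2, 5)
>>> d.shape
()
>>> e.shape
(2, 23)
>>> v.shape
(2, 23)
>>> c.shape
(2,)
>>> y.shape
()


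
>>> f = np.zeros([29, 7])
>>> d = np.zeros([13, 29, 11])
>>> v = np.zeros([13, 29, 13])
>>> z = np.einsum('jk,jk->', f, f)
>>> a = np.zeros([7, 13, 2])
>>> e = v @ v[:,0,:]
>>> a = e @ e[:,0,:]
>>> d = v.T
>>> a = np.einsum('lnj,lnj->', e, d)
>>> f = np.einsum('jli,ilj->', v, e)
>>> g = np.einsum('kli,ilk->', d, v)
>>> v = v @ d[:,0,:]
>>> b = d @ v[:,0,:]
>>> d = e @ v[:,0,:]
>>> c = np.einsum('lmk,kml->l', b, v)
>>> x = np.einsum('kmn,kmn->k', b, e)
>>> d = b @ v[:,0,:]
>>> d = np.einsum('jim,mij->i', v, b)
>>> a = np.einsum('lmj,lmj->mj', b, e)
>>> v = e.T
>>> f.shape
()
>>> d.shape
(29,)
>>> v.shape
(13, 29, 13)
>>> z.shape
()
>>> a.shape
(29, 13)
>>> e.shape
(13, 29, 13)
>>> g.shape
()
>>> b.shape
(13, 29, 13)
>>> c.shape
(13,)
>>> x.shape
(13,)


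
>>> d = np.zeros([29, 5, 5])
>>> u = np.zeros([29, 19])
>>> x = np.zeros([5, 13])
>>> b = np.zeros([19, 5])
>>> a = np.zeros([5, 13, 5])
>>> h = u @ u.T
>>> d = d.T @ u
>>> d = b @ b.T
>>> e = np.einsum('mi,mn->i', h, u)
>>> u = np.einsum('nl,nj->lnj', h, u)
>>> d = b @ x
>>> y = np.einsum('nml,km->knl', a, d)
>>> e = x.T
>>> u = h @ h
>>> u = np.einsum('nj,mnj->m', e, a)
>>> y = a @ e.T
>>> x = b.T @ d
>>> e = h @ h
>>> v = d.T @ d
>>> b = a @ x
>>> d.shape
(19, 13)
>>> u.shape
(5,)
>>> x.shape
(5, 13)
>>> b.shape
(5, 13, 13)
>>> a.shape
(5, 13, 5)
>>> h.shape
(29, 29)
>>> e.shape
(29, 29)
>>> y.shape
(5, 13, 13)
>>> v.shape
(13, 13)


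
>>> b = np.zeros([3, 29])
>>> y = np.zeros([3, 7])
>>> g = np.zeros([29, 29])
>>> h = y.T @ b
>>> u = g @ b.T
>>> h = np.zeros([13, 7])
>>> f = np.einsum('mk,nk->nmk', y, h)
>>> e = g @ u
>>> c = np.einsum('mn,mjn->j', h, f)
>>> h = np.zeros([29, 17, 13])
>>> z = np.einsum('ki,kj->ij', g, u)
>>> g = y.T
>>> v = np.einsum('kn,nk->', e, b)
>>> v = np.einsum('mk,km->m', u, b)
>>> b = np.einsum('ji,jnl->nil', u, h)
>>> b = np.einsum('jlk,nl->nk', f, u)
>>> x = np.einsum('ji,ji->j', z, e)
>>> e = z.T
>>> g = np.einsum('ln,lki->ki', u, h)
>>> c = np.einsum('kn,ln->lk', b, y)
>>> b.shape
(29, 7)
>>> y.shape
(3, 7)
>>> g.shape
(17, 13)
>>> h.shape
(29, 17, 13)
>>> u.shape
(29, 3)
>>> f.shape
(13, 3, 7)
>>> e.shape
(3, 29)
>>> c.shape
(3, 29)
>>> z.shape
(29, 3)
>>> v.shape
(29,)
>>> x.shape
(29,)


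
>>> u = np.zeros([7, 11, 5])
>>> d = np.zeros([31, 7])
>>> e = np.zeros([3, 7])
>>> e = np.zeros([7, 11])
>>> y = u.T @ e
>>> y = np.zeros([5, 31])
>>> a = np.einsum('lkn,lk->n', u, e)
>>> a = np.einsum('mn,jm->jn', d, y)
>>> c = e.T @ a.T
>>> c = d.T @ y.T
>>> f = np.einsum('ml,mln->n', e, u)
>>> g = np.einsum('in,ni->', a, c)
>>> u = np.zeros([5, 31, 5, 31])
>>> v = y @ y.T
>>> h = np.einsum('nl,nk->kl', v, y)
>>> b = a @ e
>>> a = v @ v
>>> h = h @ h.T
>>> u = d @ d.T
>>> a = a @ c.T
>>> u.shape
(31, 31)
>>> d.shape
(31, 7)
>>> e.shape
(7, 11)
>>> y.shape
(5, 31)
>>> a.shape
(5, 7)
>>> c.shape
(7, 5)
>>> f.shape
(5,)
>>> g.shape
()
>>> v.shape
(5, 5)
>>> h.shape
(31, 31)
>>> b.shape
(5, 11)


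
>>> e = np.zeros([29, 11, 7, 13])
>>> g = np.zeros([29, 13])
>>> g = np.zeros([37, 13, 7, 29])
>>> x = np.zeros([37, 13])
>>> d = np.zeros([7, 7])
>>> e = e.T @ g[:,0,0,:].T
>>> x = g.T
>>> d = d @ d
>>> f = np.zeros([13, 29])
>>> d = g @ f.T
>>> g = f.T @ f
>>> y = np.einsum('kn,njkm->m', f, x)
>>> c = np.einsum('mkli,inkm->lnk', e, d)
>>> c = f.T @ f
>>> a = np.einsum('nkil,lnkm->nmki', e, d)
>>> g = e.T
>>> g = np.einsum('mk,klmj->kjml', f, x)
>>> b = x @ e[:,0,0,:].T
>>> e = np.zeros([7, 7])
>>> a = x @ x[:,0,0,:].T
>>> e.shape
(7, 7)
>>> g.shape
(29, 37, 13, 7)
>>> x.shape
(29, 7, 13, 37)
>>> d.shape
(37, 13, 7, 13)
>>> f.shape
(13, 29)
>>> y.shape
(37,)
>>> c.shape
(29, 29)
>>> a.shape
(29, 7, 13, 29)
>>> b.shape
(29, 7, 13, 13)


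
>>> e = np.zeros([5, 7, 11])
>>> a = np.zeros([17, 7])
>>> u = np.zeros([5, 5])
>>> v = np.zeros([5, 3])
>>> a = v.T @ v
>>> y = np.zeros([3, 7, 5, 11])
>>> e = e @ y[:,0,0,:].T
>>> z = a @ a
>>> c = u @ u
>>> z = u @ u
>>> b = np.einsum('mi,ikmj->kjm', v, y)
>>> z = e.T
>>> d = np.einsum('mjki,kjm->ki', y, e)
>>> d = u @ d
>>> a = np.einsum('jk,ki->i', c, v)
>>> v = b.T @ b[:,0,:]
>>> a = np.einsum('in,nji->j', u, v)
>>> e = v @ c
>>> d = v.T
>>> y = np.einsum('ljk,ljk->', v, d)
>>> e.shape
(5, 11, 5)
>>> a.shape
(11,)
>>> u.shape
(5, 5)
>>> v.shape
(5, 11, 5)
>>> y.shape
()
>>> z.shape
(3, 7, 5)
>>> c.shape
(5, 5)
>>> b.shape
(7, 11, 5)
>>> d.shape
(5, 11, 5)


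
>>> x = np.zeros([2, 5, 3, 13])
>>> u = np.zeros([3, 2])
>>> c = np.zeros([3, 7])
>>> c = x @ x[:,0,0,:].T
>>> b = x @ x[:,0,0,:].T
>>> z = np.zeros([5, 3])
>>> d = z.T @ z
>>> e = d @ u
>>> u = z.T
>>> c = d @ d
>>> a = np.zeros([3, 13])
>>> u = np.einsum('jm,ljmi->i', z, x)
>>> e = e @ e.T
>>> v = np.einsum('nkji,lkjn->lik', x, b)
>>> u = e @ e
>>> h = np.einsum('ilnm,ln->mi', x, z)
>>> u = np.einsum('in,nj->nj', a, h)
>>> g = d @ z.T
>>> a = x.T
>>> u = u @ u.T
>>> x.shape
(2, 5, 3, 13)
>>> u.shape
(13, 13)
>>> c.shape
(3, 3)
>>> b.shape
(2, 5, 3, 2)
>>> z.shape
(5, 3)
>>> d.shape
(3, 3)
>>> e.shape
(3, 3)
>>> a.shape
(13, 3, 5, 2)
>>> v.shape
(2, 13, 5)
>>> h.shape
(13, 2)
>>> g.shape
(3, 5)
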